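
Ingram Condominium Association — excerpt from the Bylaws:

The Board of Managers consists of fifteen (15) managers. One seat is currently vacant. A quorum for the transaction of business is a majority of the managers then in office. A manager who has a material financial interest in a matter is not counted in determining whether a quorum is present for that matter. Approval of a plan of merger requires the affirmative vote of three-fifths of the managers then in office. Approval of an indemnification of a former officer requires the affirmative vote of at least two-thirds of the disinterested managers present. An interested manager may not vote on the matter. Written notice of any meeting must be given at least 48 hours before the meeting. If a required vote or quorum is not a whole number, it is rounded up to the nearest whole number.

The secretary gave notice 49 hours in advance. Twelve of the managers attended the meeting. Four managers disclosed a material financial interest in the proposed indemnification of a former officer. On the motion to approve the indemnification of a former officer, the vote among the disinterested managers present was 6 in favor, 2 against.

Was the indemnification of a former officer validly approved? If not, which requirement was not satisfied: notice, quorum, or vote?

Notice: 49 hours given; 48 required (49 ≥ 48). Satisfied.
Quorum: 12 present, but the 4 interested managers do not count, leaving 8. Quorum is 8. Satisfied.
Vote: the indemnification of a former officer requires two-thirds of the disinterested managers present (12 − 4 = 8). 2/3 of 8 = 5.33, rounded up to 6, so 6 affirmative votes are needed; 6 voted in favor. Satisfied.

Valid — all requirements satisfied.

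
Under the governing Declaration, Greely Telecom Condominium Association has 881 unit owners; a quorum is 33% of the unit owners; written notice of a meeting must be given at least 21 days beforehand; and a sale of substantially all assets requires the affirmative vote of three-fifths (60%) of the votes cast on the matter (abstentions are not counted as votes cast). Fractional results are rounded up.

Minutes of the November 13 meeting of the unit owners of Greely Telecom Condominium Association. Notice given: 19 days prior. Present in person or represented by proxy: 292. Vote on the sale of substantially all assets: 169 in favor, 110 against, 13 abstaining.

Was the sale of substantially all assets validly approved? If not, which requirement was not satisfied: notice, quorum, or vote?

Invalid — notice requirement not satisfied.

Notice: 19 days given; 21 required. Not satisfied.
Quorum: 33% of 881 = 290.73, rounded up to 291; 292 present. Satisfied.
Vote: requires three-fifths of the votes cast (292 − 13 abstaining = 279); 3/5 of 279 = 167.40, rounded up to 168, so 168 needed; 169 in favor. Satisfied.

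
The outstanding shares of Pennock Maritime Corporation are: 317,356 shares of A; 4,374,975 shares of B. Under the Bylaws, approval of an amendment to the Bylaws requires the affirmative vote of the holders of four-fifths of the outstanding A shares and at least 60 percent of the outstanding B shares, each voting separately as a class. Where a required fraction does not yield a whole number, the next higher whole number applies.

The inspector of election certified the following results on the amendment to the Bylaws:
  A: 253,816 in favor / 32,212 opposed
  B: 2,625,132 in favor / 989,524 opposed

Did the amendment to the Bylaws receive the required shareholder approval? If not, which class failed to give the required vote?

Not approved — the A shares did not give the required vote.

A: 4/5 of 317356 = 253884.80, rounded up to 253885; 253,885 required, 253,816 in favor — not approved.
B: 3/5 of 4374975 = 2624985; 2,624,985 required, 2,625,132 in favor — approved.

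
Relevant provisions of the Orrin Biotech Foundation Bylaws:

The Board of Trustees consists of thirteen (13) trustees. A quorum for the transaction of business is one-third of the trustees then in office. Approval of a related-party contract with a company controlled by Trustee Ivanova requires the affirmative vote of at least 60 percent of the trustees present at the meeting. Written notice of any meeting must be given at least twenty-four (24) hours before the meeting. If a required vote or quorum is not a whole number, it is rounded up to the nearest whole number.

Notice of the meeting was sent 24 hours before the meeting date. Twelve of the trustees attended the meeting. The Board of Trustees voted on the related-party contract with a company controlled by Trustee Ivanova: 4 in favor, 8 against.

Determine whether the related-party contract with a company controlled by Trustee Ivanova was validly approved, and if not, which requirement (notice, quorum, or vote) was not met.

Invalid — vote requirement not satisfied.

Notice: 24 hours given; 24 required (24 ≥ 24). Satisfied.
Quorum: 12 present; quorum is 5. Satisfied.
Vote: the related-party contract with a company controlled by Trustee Ivanova requires three-fifths of the trustees present (12). 3/5 of 12 = 7.20, rounded up to 8, so 8 affirmative votes are needed; 4 voted in favor. Not satisfied.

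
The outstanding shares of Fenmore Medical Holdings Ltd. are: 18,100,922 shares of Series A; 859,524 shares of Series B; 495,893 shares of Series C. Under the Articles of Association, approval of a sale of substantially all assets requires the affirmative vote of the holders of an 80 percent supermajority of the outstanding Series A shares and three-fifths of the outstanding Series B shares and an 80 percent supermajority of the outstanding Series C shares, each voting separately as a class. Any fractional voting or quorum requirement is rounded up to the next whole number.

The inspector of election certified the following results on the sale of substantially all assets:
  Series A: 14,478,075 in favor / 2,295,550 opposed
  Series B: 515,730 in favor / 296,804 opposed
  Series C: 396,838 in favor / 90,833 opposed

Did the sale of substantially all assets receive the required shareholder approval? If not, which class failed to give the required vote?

Not approved — the Series A shares did not give the required vote.

Series A: 4/5 of 18100922 = 14480737.60, rounded up to 14480738; 14,480,738 required, 14,478,075 in favor — not approved.
Series B: 3/5 of 859524 = 515714.40, rounded up to 515715; 515,715 required, 515,730 in favor — approved.
Series C: 4/5 of 495893 = 396714.40, rounded up to 396715; 396,715 required, 396,838 in favor — approved.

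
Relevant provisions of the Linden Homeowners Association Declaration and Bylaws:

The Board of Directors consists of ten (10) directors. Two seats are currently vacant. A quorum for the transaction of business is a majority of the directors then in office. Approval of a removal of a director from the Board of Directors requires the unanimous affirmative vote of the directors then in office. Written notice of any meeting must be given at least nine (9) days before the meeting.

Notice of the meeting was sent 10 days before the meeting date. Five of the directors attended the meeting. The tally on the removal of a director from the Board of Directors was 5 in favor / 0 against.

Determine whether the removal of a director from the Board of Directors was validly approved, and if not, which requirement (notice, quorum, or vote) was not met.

Invalid — vote requirement not satisfied.

Notice: 10 days given; 9 required (10 ≥ 9). Satisfied.
Quorum: 5 present; quorum is 5. Satisfied.
Vote: the removal of a director from the Board of Directors requires the unanimous vote of the directors then in office (8). Unanimous means all 8, so 8 affirmative votes are needed; 5 voted in favor. Not satisfied.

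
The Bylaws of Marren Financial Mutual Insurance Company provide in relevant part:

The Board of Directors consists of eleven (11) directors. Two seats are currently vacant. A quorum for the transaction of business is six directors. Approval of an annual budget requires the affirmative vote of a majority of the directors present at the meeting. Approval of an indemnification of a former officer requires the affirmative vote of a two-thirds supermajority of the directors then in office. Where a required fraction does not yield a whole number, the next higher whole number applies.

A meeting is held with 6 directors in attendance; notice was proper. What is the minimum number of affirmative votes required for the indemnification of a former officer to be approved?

6

The indemnification of a former officer requires two-thirds of the directors then in office (9).
2/3 of 9 = 6.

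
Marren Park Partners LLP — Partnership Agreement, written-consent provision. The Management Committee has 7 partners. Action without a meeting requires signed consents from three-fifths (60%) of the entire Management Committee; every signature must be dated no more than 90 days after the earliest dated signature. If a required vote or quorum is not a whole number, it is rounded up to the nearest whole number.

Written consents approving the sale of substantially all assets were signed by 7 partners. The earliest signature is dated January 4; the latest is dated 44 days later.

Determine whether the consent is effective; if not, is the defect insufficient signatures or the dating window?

Effective — both the signature and dating-window requirements are satisfied.

Signatures required: three-fifths (60%) of 7 — 3/5 of 7 = 4.20, rounded up to 5, so 5 needed; 7 signed. Sufficient.
Dating window: the latest signature is 44 days after the earliest; the limit is 90 days. Within the window.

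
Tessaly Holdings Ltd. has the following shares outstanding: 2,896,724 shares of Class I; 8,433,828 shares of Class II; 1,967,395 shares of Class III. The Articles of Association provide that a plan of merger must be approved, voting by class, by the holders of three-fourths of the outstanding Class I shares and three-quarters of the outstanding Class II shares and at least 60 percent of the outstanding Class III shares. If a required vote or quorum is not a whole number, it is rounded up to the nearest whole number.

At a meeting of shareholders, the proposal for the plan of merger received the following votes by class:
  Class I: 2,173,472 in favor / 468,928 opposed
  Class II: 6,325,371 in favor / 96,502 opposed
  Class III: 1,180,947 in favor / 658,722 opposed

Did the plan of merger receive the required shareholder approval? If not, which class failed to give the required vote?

Class I: 3/4 of 2896724 = 2172543; 2,172,543 required, 2,173,472 in favor — approved.
Class II: 3/4 of 8433828 = 6325371; 6,325,371 required, 6,325,371 in favor — approved.
Class III: 3/5 of 1967395 = 1180437; 1,180,437 required, 1,180,947 in favor — approved.

Approved — every class gave the required vote.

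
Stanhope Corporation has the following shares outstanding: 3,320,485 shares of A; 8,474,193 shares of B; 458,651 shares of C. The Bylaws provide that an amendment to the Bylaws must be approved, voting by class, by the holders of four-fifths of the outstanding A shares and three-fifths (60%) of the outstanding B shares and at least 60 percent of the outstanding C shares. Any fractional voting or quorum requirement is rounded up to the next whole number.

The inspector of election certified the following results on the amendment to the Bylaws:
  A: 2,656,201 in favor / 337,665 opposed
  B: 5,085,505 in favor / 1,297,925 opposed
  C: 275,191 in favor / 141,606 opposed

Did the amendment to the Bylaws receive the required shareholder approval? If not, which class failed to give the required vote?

Not approved — the A shares did not give the required vote.

A: 4/5 of 3320485 = 2656388; 2,656,388 required, 2,656,201 in favor — not approved.
B: 3/5 of 8474193 = 5084515.80, rounded up to 5084516; 5,084,516 required, 5,085,505 in favor — approved.
C: 3/5 of 458651 = 275190.60, rounded up to 275191; 275,191 required, 275,191 in favor — approved.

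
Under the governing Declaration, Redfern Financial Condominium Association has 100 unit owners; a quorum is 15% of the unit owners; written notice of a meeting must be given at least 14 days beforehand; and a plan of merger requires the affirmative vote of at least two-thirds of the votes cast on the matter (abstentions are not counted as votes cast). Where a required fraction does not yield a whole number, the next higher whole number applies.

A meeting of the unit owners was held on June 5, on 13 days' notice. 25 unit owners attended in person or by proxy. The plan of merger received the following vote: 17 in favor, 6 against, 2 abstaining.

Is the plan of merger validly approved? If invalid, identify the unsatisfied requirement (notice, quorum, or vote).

Invalid — notice requirement not satisfied.

Notice: 13 days given; 14 required. Not satisfied.
Quorum: 15% of 100 = 15; 25 present. Satisfied.
Vote: requires two-thirds of the votes cast (25 − 2 abstaining = 23); 2/3 of 23 = 15.33, rounded up to 16, so 16 needed; 17 in favor. Satisfied.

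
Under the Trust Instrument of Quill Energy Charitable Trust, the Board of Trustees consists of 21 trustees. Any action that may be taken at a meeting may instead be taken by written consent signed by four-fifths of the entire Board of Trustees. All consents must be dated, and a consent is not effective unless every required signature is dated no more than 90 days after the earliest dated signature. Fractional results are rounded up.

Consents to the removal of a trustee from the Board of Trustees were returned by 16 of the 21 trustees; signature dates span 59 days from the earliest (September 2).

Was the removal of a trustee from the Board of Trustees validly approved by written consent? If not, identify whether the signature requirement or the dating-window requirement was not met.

Signatures required: four-fifths of 21 — 4/5 of 21 = 16.80, rounded up to 17, so 17 needed; 16 signed. Insufficient.
Dating window: the latest signature is 59 days after the earliest; the limit is 90 days. Within the window.

Not effective — insufficient signatures.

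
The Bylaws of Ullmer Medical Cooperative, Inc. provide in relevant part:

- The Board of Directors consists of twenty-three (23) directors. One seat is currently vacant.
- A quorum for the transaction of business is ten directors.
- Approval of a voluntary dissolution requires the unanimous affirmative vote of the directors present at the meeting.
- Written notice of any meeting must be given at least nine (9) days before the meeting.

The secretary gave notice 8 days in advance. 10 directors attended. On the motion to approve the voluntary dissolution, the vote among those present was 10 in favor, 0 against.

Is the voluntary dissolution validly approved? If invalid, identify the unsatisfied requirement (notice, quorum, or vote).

Invalid — notice requirement not satisfied.

Notice: 8 days given; 9 required (8 < 9). Not satisfied.
Quorum: 10 present; quorum is 10. Satisfied.
Vote: the voluntary dissolution requires the unanimous vote of the directors present (10). Unanimous means all 10, so 10 affirmative votes are needed; 10 voted in favor. Satisfied.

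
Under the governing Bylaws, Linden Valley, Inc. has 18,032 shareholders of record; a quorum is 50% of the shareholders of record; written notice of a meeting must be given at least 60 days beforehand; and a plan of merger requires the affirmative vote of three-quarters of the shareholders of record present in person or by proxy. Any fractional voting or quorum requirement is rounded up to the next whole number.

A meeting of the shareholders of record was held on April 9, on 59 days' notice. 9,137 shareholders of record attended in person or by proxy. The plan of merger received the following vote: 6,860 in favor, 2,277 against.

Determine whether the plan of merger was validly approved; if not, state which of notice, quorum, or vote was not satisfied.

Notice: 59 days given; 60 required. Not satisfied.
Quorum: 50% of 18,032 = 9,016; 9,137 present. Satisfied.
Vote: requires three-fourths of those present (9,137); 3/4 of 9137 = 6852.75, rounded up to 6853, so 6,853 needed; 6,860 in favor. Satisfied.

Invalid — notice requirement not satisfied.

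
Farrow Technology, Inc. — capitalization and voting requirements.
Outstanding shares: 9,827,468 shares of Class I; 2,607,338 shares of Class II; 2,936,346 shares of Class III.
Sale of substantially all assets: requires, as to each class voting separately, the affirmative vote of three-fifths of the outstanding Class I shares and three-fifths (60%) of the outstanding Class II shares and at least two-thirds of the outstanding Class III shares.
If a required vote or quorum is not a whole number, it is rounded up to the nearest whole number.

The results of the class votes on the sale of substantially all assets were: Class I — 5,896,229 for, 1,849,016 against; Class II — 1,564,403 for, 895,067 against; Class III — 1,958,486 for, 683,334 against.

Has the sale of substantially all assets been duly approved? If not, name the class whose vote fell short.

Class I: 3/5 of 9827468 = 5896480.80, rounded up to 5896481; 5,896,481 required, 5,896,229 in favor — not approved.
Class II: 3/5 of 2607338 = 1564402.80, rounded up to 1564403; 1,564,403 required, 1,564,403 in favor — approved.
Class III: 2/3 of 2936346 = 1957564; 1,957,564 required, 1,958,486 in favor — approved.

Not approved — the Class I shares did not give the required vote.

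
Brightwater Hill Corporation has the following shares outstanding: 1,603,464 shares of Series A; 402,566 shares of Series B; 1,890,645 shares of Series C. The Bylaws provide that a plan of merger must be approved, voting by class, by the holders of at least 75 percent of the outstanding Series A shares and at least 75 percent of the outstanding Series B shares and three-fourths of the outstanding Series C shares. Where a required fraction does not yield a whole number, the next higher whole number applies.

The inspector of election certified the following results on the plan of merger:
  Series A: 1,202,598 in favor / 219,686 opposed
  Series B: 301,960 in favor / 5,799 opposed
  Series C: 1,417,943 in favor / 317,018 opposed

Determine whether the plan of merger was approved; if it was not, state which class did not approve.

Not approved — the Series C shares did not give the required vote.

Series A: 3/4 of 1603464 = 1202598; 1,202,598 required, 1,202,598 in favor — approved.
Series B: 3/4 of 402566 = 301924.50, rounded up to 301925; 301,925 required, 301,960 in favor — approved.
Series C: 3/4 of 1890645 = 1417983.75, rounded up to 1417984; 1,417,984 required, 1,417,943 in favor — not approved.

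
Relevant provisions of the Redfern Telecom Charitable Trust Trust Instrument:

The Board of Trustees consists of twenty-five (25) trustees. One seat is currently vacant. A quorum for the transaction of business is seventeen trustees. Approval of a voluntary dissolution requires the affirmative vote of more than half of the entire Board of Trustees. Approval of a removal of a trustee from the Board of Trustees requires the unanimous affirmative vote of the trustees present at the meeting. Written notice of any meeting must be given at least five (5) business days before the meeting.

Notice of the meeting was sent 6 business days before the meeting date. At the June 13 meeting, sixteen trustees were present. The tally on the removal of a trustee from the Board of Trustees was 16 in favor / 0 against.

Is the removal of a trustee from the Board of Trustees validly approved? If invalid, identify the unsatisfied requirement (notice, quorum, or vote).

Notice: 6 business days given; 5 required (6 ≥ 5). Satisfied.
Quorum: 16 present; quorum is 17. Not satisfied.
Vote: the removal of a trustee from the Board of Trustees requires the unanimous vote of the trustees present (16). Unanimous means all 16, so 16 affirmative votes are needed; 16 voted in favor. Satisfied. (Moot — without a quorum no business can be validly transacted.)

Invalid — quorum requirement not satisfied.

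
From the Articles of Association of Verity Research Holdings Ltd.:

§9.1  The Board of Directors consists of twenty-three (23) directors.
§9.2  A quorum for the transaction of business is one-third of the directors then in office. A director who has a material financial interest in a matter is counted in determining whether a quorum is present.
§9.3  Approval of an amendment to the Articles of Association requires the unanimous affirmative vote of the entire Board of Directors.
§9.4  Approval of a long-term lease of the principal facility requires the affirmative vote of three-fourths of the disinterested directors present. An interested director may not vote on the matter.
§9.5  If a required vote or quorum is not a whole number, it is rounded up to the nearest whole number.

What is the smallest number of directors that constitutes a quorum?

1/3 of 23 = 7.67, rounded up to 8.

8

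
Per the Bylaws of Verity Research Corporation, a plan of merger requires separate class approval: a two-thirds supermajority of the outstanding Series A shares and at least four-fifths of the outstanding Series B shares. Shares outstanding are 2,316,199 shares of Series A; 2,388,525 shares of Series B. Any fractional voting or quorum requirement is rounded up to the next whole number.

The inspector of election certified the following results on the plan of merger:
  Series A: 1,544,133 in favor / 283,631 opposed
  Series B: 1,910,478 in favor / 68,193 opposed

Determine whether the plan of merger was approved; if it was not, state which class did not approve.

Series A: 2/3 of 2316199 = 1544132.67, rounded up to 1544133; 1,544,133 required, 1,544,133 in favor — approved.
Series B: 4/5 of 2388525 = 1910820; 1,910,820 required, 1,910,478 in favor — not approved.

Not approved — the Series B shares did not give the required vote.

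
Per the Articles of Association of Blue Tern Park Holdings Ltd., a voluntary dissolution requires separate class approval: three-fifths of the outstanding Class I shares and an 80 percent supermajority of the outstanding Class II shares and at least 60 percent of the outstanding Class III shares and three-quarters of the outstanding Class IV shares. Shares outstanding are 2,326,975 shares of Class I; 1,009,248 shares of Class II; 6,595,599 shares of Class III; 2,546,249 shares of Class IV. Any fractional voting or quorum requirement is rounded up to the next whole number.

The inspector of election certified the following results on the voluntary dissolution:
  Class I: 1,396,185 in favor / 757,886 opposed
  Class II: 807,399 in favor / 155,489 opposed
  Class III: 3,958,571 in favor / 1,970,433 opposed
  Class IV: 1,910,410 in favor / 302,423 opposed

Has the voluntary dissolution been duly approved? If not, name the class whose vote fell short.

Approved — every class gave the required vote.

Class I: 3/5 of 2326975 = 1396185; 1,396,185 required, 1,396,185 in favor — approved.
Class II: 4/5 of 1009248 = 807398.40, rounded up to 807399; 807,399 required, 807,399 in favor — approved.
Class III: 3/5 of 6595599 = 3957359.40, rounded up to 3957360; 3,957,360 required, 3,958,571 in favor — approved.
Class IV: 3/4 of 2546249 = 1909686.75, rounded up to 1909687; 1,909,687 required, 1,910,410 in favor — approved.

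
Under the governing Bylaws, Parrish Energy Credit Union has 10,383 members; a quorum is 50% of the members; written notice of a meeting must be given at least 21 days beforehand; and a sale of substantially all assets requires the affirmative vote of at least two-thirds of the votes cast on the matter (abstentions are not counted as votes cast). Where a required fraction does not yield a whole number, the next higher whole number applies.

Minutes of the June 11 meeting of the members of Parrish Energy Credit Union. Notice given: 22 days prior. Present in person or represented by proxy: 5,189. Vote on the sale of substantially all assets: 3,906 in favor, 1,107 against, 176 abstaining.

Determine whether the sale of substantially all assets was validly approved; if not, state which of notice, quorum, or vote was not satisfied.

Invalid — quorum requirement not satisfied.

Notice: 22 days given; 21 required. Satisfied.
Quorum: 50% of 10,383 = 5,191.50, rounded up to 5,192; 5,189 present. Not satisfied.
Vote: requires two-thirds of the votes cast (5,189 − 176 abstaining = 5,013); 2/3 of 5013 = 3342, so 3,342 needed; 3,906 in favor. Satisfied.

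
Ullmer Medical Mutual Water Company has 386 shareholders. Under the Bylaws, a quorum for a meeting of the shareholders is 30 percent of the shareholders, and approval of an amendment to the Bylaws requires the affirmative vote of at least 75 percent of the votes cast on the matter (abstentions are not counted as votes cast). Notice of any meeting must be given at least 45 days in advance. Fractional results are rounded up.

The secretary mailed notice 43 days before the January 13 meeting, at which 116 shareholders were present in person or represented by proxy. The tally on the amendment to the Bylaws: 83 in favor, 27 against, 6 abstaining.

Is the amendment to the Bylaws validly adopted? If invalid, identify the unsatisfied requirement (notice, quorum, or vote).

Invalid — notice requirement not satisfied.

Notice: 43 days given; 45 required. Not satisfied.
Quorum: 30% of 386 = 115.80, rounded up to 116; 116 present. Satisfied.
Vote: requires three-fourths of the votes cast (116 − 6 abstaining = 110); 3/4 of 110 = 82.50, rounded up to 83, so 83 needed; 83 in favor. Satisfied.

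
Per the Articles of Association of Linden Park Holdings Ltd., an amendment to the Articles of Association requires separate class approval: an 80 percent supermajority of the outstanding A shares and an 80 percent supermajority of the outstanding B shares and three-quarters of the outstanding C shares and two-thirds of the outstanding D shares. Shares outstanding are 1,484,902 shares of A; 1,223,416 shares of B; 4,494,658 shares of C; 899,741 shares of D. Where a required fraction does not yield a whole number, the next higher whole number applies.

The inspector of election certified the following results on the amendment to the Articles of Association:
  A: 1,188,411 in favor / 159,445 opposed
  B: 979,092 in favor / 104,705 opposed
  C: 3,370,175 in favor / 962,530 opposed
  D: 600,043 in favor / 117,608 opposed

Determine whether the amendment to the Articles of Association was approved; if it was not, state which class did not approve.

A: 4/5 of 1484902 = 1187921.60, rounded up to 1187922; 1,187,922 required, 1,188,411 in favor — approved.
B: 4/5 of 1223416 = 978732.80, rounded up to 978733; 978,733 required, 979,092 in favor — approved.
C: 3/4 of 4494658 = 3370993.50, rounded up to 3370994; 3,370,994 required, 3,370,175 in favor — not approved.
D: 2/3 of 899741 = 599827.33, rounded up to 599828; 599,828 required, 600,043 in favor — approved.

Not approved — the C shares did not give the required vote.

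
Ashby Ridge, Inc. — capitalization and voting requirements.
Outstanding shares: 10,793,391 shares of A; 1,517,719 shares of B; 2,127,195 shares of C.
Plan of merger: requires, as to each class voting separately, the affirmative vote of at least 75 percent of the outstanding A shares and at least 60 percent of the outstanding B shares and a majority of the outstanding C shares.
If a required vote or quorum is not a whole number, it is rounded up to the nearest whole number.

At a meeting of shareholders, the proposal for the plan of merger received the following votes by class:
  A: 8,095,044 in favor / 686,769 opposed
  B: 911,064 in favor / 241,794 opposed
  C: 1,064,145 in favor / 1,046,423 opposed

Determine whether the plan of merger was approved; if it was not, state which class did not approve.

Approved — every class gave the required vote.

A: 3/4 of 10793391 = 8095043.25, rounded up to 8095044; 8,095,044 required, 8,095,044 in favor — approved.
B: 3/5 of 1517719 = 910631.40, rounded up to 910632; 910,632 required, 911,064 in favor — approved.
C: a majority of 2127195 is 1063598; 1,063,598 required, 1,064,145 in favor — approved.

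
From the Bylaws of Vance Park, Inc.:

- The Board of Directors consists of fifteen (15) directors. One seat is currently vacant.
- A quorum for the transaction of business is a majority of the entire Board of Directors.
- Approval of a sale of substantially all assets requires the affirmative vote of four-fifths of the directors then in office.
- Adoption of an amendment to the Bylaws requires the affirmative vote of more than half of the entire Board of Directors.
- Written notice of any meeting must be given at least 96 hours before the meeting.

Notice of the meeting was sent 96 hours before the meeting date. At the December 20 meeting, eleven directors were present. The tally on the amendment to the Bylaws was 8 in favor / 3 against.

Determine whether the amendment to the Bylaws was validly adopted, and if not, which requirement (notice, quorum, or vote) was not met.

Notice: 96 hours given; 96 required (96 ≥ 96). Satisfied.
Quorum: 11 present; quorum is 8. Satisfied.
Vote: the amendment to the Bylaws requires a majority of the entire Board of Directors (15). A majority of 15 is 8, so 8 affirmative votes are needed; 8 voted in favor. Satisfied.

Valid — all requirements satisfied.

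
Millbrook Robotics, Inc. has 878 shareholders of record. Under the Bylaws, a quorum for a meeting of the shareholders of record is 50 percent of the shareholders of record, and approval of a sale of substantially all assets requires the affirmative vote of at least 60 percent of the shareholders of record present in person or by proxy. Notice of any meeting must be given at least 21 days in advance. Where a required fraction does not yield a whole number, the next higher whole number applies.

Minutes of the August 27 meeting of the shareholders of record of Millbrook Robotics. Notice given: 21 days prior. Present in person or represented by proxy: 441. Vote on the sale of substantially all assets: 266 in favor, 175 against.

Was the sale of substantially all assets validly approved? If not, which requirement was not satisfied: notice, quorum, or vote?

Notice: 21 days given; 21 required. Satisfied.
Quorum: 50% of 878 = 439; 441 present. Satisfied.
Vote: requires three-fifths of those present (441); 3/5 of 441 = 264.60, rounded up to 265, so 265 needed; 266 in favor. Satisfied.

Valid — all requirements satisfied.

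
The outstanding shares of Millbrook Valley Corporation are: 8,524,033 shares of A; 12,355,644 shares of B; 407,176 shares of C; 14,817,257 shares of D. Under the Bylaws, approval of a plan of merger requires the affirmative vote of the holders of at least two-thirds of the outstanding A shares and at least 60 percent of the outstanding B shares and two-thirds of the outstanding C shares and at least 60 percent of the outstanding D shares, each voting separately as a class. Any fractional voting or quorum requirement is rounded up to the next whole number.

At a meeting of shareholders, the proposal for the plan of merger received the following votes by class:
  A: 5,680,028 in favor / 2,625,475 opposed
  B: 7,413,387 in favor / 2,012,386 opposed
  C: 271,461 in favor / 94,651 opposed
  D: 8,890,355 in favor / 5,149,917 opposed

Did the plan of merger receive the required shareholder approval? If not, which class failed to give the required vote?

Not approved — the A shares did not give the required vote.

A: 2/3 of 8524033 = 5682688.67, rounded up to 5682689; 5,682,689 required, 5,680,028 in favor — not approved.
B: 3/5 of 12355644 = 7413386.40, rounded up to 7413387; 7,413,387 required, 7,413,387 in favor — approved.
C: 2/3 of 407176 = 271450.67, rounded up to 271451; 271,451 required, 271,461 in favor — approved.
D: 3/5 of 14817257 = 8890354.20, rounded up to 8890355; 8,890,355 required, 8,890,355 in favor — approved.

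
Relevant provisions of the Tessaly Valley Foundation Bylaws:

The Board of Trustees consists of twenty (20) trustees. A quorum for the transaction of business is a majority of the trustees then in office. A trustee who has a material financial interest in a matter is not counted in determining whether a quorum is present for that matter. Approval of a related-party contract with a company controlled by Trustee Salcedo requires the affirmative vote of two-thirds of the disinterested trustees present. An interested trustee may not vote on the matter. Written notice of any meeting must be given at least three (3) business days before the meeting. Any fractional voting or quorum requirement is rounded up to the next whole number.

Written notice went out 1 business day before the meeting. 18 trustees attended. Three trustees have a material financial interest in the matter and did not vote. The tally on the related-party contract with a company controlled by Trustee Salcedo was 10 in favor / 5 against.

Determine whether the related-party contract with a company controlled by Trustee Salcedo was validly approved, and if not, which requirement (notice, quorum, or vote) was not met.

Invalid — notice requirement not satisfied.

Notice: 1 business day given; 3 required (1 < 3). Not satisfied.
Quorum: 18 present, but the 3 interested trustees do not count, leaving 15. Quorum is 11. Satisfied.
Vote: the related-party contract with a company controlled by Trustee Salcedo requires two-thirds of the disinterested trustees present (18 − 3 = 15). 2/3 of 15 = 10, so 10 affirmative votes are needed; 10 voted in favor. Satisfied.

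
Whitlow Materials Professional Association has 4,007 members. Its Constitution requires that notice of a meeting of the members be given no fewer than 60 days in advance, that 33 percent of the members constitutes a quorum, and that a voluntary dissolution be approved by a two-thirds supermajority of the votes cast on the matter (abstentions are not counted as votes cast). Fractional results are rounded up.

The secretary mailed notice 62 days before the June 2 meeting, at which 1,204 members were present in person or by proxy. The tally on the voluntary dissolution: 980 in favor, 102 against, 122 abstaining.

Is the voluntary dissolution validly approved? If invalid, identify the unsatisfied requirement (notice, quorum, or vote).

Invalid — quorum requirement not satisfied.

Notice: 62 days given; 60 required. Satisfied.
Quorum: 33% of 4,007 = 1,322.31, rounded up to 1,323; 1,204 present. Not satisfied.
Vote: requires two-thirds of the votes cast (1,204 − 122 abstaining = 1,082); 2/3 of 1082 = 721.33, rounded up to 722, so 722 needed; 980 in favor. Satisfied.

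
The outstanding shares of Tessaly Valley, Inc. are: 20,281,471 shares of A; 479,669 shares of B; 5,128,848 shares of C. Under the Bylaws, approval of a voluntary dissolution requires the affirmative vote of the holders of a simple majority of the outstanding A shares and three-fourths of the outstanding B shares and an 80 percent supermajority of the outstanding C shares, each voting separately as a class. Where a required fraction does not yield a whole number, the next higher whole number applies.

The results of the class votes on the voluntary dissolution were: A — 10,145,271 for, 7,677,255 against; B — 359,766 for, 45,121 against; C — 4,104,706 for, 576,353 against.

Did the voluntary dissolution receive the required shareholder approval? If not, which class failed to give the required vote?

Approved — every class gave the required vote.

A: a majority of 20281471 is 10140736; 10,140,736 required, 10,145,271 in favor — approved.
B: 3/4 of 479669 = 359751.75, rounded up to 359752; 359,752 required, 359,766 in favor — approved.
C: 4/5 of 5128848 = 4103078.40, rounded up to 4103079; 4,103,079 required, 4,104,706 in favor — approved.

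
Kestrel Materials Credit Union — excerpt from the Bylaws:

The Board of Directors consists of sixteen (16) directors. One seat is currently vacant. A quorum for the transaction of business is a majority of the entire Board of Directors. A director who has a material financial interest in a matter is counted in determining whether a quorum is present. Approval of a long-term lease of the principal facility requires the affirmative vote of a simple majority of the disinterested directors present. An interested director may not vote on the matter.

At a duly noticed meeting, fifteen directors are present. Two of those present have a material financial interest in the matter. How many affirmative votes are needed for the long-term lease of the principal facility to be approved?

7

The long-term lease of the principal facility requires a majority of the disinterested directors present (15 − 2 = 13).
A majority of 13 is 7.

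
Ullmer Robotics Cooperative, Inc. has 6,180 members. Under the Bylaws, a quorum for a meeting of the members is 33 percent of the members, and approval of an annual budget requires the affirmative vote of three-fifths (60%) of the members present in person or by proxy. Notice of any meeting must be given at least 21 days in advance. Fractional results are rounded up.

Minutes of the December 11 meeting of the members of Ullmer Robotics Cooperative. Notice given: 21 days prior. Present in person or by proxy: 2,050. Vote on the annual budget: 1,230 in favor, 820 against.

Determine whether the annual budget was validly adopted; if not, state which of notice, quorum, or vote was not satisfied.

Notice: 21 days given; 21 required. Satisfied.
Quorum: 33% of 6,180 = 2,039.40, rounded up to 2,040; 2,050 present. Satisfied.
Vote: requires three-fifths of those present (2,050); 3/5 of 2050 = 1230, so 1,230 needed; 1,230 in favor. Satisfied.

Valid — all requirements satisfied.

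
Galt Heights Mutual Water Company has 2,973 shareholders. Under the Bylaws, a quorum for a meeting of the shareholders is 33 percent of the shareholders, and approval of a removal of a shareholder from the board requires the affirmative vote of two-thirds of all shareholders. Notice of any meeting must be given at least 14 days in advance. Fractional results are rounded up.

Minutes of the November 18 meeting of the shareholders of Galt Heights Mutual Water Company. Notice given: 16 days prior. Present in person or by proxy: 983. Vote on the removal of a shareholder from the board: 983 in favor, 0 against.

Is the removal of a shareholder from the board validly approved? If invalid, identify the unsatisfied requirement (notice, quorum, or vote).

Notice: 16 days given; 14 required. Satisfied.
Quorum: 33% of 2,973 = 981.09, rounded up to 982; 983 present. Satisfied.
Vote: requires two-thirds of all shareholders (2,973); 2/3 of 2973 = 1982, so 1,982 needed; 983 in favor. Not satisfied.

Invalid — vote requirement not satisfied.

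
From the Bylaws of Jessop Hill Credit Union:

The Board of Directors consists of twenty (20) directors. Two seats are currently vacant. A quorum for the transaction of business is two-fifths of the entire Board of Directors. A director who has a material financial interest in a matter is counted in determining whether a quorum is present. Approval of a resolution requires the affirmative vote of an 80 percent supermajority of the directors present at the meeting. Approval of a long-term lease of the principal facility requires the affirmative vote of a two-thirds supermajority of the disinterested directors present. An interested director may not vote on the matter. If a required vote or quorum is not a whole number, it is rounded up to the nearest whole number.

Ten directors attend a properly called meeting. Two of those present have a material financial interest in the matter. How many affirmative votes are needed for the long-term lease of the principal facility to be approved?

The long-term lease of the principal facility requires two-thirds of the disinterested directors present (10 − 2 = 8).
2/3 of 8 = 5.33, rounded up to 6.

6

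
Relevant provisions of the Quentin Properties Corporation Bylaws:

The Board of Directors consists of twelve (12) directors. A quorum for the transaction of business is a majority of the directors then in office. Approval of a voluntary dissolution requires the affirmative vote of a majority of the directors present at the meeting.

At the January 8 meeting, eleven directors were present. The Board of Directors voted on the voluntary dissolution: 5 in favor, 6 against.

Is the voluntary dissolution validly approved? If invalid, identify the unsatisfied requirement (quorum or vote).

Quorum: 11 present; quorum is 7. Satisfied.
Vote: the voluntary dissolution requires a majority of the directors present (11). A majority of 11 is 6, so 6 affirmative votes are needed; 5 voted in favor. Not satisfied.

Invalid — vote requirement not satisfied.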